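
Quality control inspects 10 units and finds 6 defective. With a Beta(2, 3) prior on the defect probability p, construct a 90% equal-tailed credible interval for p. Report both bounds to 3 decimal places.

Posterior: Beta(2+6, 3+4) = Beta(8, 7).
Equal-tailed 90% interval: the 0.05 and 0.95 quantiles of Beta(8, 7).
Posterior mean ≈ 0.533, SD ≈ 0.125; a Normal approximation gives roughly [0.328, 0.738].
Exact: F⁻¹(0.05) = 0.325; F⁻¹(0.95) = 0.736.

[0.325, 0.736]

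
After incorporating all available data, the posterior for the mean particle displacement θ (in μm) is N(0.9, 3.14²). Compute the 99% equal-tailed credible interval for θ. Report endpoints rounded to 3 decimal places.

The posterior is symmetric, so the 99% equal-tailed interval is θ = 0.9 ± z·3.14 with z = 2.576.
Half-width: 2.576 × 3.14 = 8.088.
0.9 − 8.088 = -7.188; 0.9 + 8.088 = 8.988.

[-7.188, 8.988]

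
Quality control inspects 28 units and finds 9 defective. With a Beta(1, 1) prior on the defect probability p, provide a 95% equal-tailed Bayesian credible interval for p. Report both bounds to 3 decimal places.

Posterior: Beta(1+9, 1+19) = Beta(10, 20).
Equal-tailed 95% interval: the 0.025 and 0.975 quantiles of Beta(10, 20).
Posterior mean ≈ 0.333, SD ≈ 0.085; a Normal approximation gives roughly [0.167, 0.499].
Exact: F⁻¹(0.025) = 0.179; F⁻¹(0.975) = 0.508.

[0.179, 0.508]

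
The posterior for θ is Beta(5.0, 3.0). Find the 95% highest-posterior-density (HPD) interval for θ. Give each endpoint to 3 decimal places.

[0.315, 0.919]

The posterior is unimodal and skewed, so the HPD interval has equal density at both endpoints and is the shortest 95% interval.
Solving f(0.315) = f(0.919) with F(0.919) − F(0.315) = 0.95 gives [0.315, 0.919].
For comparison, the equal-tailed interval is [0.290, 0.901]; the HPD is narrower and shifted toward the mode.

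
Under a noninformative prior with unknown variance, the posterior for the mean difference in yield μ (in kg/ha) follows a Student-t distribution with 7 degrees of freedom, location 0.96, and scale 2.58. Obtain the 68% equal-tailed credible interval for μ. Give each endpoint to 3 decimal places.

[-1.801, 3.721]

The t_7 distribution is symmetric; the 68% interval is 0.96 ± t·2.58 with t_{0.84,7} = 1.070.
Half-width: 1.070 × 2.58 = 2.761.
0.96 − 2.761 = -1.801; 0.96 + 2.761 = 3.721.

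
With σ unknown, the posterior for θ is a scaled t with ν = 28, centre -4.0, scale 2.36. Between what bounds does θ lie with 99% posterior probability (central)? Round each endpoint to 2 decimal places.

[-10.52, 2.52]

The t_28 distribution is symmetric; the 99% interval is -4.0 ± t·2.36 with t_{0.995,28} = 2.763.
Half-width: 2.763 × 2.36 = 6.52.
-4.0 − 6.52 = -10.52; -4.0 + 6.52 = 2.52.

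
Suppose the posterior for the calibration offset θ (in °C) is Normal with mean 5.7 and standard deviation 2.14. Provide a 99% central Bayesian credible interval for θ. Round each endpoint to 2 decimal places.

The posterior is symmetric, so the 99% equal-tailed interval is θ = 5.7 ± z·2.14 with z = 2.576.
Half-width: 2.576 × 2.14 = 5.51.
5.7 − 5.51 = 0.19; 5.7 + 5.51 = 11.21.

[0.19, 11.21]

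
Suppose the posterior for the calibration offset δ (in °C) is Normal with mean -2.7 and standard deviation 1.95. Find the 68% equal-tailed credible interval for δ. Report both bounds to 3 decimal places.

The posterior is symmetric, so the 68% equal-tailed interval is δ = -2.7 ± z·1.95 with z = 0.994.
Half-width: 0.994 × 1.95 = 1.939.
-2.7 − 1.939 = -4.639; -2.7 + 1.939 = -0.761.

[-4.639, -0.761]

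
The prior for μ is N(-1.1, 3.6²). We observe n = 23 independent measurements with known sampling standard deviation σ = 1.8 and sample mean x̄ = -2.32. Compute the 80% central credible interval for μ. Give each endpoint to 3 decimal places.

[-2.785, -1.828]

Posterior precision = 1/3.6² + 23/1.8² = 0.0772 + 7.0988 = 7.1759, so posterior SD = 0.3733.
Posterior mean = (-1.1/3.6² + 23·-2.32/1.8²) / 7.1759 = -2.3069.
Interval: -2.3069 ± 1.282 × 0.3733 → [-2.785, -1.828].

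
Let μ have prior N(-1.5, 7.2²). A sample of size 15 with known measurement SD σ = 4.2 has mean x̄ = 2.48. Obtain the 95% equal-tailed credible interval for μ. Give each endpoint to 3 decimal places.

Posterior precision = 1/7.2² + 15/4.2² = 0.0193 + 0.8503 = 0.8696, so posterior SD = 1.0723.
Posterior mean = (-1.5/7.2² + 15·2.48/4.2²) / 0.8696 = 2.3917.
Interval: 2.3917 ± 1.960 × 1.0723 → [0.290, 4.493].

[0.290, 4.493]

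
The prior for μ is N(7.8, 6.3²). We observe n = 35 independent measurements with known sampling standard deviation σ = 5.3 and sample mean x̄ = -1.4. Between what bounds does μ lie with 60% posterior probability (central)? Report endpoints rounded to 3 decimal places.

Posterior precision = 1/6.3² + 35/5.3² = 0.0252 + 1.2460 = 1.2712, so posterior SD = 0.8869.
Posterior mean = (7.8/6.3² + 35·-1.4/5.3²) / 1.2712 = -1.2177.
Interval: -1.2177 ± 0.842 × 0.8869 → [-1.964, -0.471].

[-1.964, -0.471]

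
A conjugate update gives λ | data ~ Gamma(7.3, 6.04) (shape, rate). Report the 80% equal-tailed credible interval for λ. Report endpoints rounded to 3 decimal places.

Posterior: Gamma(shape 7.3, rate 6.04).
Equal-tailed 80% interval: Gamma(7.3, 6.04) quantiles at 0.1 and 0.9.
Posterior mean ≈ 1.209, SD ≈ 0.447; a Normal approximation gives roughly [0.635, 1.782].
Exact: lower = 0.682; upper = 1.806.

[0.682, 1.806]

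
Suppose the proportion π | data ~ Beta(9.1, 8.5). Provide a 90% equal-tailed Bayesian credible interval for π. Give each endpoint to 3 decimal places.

[0.325, 0.707]

Posterior: Beta(9.1, 8.5).
Equal-tailed 90% interval: the 0.05 and 0.95 quantiles of Beta(9.1, 8.5).
Posterior mean ≈ 0.517, SD ≈ 0.116; a Normal approximation gives roughly [0.326, 0.708].
Exact: F⁻¹(0.05) = 0.325; F⁻¹(0.95) = 0.707.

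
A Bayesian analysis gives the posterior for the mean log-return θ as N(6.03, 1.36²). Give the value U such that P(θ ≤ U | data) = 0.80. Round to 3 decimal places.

Need U with P(θ ≤ U) = 0.80: U = 6.03 + z_{0.2}·1.36.
z = 0.842; U = 6.03 + 0.842 × 1.36 = 7.175.

7.175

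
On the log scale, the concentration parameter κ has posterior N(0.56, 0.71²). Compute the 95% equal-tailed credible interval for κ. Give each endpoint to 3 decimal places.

On the log scale the 95% interval is 0.56 ± 1.960 × 0.71 = [-0.8316, 1.9516].
Exponentiate: [e^-0.8316, e^1.9516] = [0.435, 7.040].

[0.435, 7.040]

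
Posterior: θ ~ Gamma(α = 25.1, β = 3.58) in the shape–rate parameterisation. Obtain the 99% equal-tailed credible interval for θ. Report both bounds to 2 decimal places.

[3.93, 11.14]

Posterior: Gamma(shape 25.1, rate 3.58).
Equal-tailed 99% interval: Gamma(25.1, 3.58) quantiles at 0.005 and 0.995.
Posterior mean ≈ 7.01, SD ≈ 1.40; a Normal approximation gives roughly [3.41, 10.62].
Exact: lower = 3.93; upper = 11.14.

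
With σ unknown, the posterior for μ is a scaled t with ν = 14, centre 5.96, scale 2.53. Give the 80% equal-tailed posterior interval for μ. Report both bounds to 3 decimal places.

[2.557, 9.363]

The t_14 distribution is symmetric; the 80% interval is 5.96 ± t·2.53 with t_{0.9,14} = 1.345.
Half-width: 1.345 × 2.53 = 3.403.
5.96 − 3.403 = 2.557; 5.96 + 3.403 = 9.363.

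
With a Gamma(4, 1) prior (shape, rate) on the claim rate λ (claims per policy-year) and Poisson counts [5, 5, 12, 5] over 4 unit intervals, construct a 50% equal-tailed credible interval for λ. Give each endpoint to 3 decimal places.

[5.417, 6.910]

Posterior: Gamma(4+27, 1+4) = Gamma(31, 5) (shape, rate).
Equal-tailed 50% interval: Gamma(31, 5) quantiles at 0.25 and 0.75.
Posterior mean ≈ 6.200, SD ≈ 1.114; a Normal approximation gives roughly [5.449, 6.951].
Exact: lower = 5.417; upper = 6.910.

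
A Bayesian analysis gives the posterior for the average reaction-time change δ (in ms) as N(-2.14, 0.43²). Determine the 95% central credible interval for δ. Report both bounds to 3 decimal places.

[-2.983, -1.297]

The posterior is symmetric, so the 95% equal-tailed interval is δ = -2.14 ± z·0.43 with z = 1.960.
Half-width: 1.960 × 0.43 = 0.843.
-2.14 − 0.843 = -2.983; -2.14 + 0.843 = -1.297.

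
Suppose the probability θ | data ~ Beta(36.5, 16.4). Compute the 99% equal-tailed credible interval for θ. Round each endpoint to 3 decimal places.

[0.517, 0.836]

Posterior: Beta(36.5, 16.4).
Equal-tailed 99% interval: the 0.005 and 0.995 quantiles of Beta(36.5, 16.4).
Posterior mean ≈ 0.690, SD ≈ 0.063; a Normal approximation gives roughly [0.528, 0.852].
Exact: F⁻¹(0.005) = 0.517; F⁻¹(0.995) = 0.836.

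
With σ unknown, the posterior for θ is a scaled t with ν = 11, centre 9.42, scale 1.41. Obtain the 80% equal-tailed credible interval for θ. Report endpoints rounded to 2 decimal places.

[7.50, 11.34]

The t_11 distribution is symmetric; the 80% interval is 9.42 ± t·1.41 with t_{0.9,11} = 1.363.
Half-width: 1.363 × 1.41 = 1.92.
9.42 − 1.92 = 7.50; 9.42 + 1.92 = 11.34.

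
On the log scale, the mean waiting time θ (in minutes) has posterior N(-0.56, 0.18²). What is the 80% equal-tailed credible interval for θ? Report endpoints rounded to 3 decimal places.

[0.454, 0.719]

On the log scale the 80% interval is -0.56 ± 1.282 × 0.18 = [-0.7907, -0.3293].
Exponentiate: [e^-0.7907, e^-0.3293] = [0.454, 0.719].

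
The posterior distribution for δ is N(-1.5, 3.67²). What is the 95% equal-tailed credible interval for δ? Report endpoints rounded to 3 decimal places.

[-8.693, 5.693]

The posterior is symmetric, so the 95% equal-tailed interval is δ = -1.5 ± z·3.67 with z = 1.960.
Half-width: 1.960 × 3.67 = 7.193.
-1.5 − 7.193 = -8.693; -1.5 + 7.193 = 5.693.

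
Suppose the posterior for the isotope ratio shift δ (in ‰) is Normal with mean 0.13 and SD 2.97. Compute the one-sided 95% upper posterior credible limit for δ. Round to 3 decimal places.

5.015

Need U with P(δ ≤ U) = 0.95: U = 0.13 + z_{0.05}·2.97.
z = 1.645; U = 0.13 + 1.645 × 2.97 = 5.015.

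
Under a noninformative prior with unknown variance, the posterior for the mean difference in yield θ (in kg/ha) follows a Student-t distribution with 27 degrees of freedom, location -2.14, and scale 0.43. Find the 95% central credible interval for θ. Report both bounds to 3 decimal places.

The t_27 distribution is symmetric; the 95% interval is -2.14 ± t·0.43 with t_{0.975,27} = 2.052.
Half-width: 2.052 × 0.43 = 0.882.
-2.14 − 0.882 = -3.022; -2.14 + 0.882 = -1.258.

[-3.022, -1.258]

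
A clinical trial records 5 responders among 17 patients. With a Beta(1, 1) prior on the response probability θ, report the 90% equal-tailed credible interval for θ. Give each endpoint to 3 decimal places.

Posterior: Beta(1+5, 1+12) = Beta(6, 13).
Equal-tailed 90% interval: the 0.05 and 0.95 quantiles of Beta(6, 13).
Posterior mean ≈ 0.316, SD ≈ 0.104; a Normal approximation gives roughly [0.145, 0.487].
Exact: F⁻¹(0.05) = 0.156; F⁻¹(0.95) = 0.498.

[0.156, 0.498]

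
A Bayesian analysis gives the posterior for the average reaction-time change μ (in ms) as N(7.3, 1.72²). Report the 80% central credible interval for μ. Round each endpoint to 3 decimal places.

The posterior is symmetric, so the 80% equal-tailed interval is μ = 7.3 ± z·1.72 with z = 1.282.
Half-width: 1.282 × 1.72 = 2.204.
7.3 − 2.204 = 5.096; 7.3 + 2.204 = 9.504.

[5.096, 9.504]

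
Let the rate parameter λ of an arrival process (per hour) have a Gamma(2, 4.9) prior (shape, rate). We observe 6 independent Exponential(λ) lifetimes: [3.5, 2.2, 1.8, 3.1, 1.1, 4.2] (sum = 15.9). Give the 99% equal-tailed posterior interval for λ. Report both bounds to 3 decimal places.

[0.124, 0.824]

Posterior: Gamma(2+6, 4.9+15.9) = Gamma(8, 20.8) (shape, rate).
Equal-tailed 99% interval: Gamma(8, 20.8) quantiles at 0.005 and 0.995.
Posterior mean ≈ 0.385, SD ≈ 0.136; a Normal approximation gives roughly [0.034, 0.735].
Exact: lower = 0.124; upper = 0.824.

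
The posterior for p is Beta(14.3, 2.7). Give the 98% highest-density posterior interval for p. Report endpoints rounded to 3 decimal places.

[0.624, 0.990]

The posterior is unimodal and skewed, so the HPD interval has equal density at both endpoints and is the shortest 98% interval.
Solving f(0.624) = f(0.990) with F(0.990) − F(0.624) = 0.98 gives [0.624, 0.990].
For comparison, the equal-tailed interval is [0.593, 0.978]; the HPD is narrower and shifted toward the mode.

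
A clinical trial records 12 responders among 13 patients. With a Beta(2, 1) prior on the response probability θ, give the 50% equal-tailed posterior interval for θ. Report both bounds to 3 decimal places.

Posterior: Beta(2+12, 1+1) = Beta(14, 2).
Equal-tailed 50% interval: the 0.25 and 0.75 quantiles of Beta(14, 2).
Posterior mean ≈ 0.875, SD ≈ 0.080; a Normal approximation gives roughly [0.821, 0.929].
Exact: F⁻¹(0.25) = 0.830; F⁻¹(0.75) = 0.936.

[0.830, 0.936]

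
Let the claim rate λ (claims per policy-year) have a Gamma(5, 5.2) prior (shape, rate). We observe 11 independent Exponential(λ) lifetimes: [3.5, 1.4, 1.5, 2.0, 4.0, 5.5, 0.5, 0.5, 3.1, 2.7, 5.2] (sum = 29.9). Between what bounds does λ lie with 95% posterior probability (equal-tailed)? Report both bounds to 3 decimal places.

Posterior: Gamma(5+11, 5.2+29.9) = Gamma(16, 35.1) (shape, rate).
Equal-tailed 95% interval: Gamma(16, 35.1) quantiles at 0.025 and 0.975.
Posterior mean ≈ 0.456, SD ≈ 0.114; a Normal approximation gives roughly [0.232, 0.679].
Exact: lower = 0.261; upper = 0.705.

[0.261, 0.705]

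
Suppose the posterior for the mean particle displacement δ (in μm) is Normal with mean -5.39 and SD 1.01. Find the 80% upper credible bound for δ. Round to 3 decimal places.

-4.540

Need U with P(δ ≤ U) = 0.80: U = -5.39 + z_{0.2}·1.01.
z = 0.842; U = -5.39 + 0.842 × 1.01 = -4.540.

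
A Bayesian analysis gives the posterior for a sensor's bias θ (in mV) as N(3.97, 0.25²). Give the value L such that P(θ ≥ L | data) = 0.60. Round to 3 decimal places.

3.907

Need L with P(θ ≥ L) = 0.60: L = 3.97 − z_{0.4}·0.25.
z = 0.253; L = 3.97 − 0.253 × 0.25 = 3.907.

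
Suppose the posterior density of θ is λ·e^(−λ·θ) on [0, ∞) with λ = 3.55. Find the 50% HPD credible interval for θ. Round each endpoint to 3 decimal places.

[0.000, 0.195]

The exponential density is strictly decreasing on [0, ∞), so the HPD interval is anchored at 0: [0, q] with P(θ ≤ q) = 0.50.
q = −ln(1 − 0.50) / 3.55 = 0.6931 / 3.55 = 0.195.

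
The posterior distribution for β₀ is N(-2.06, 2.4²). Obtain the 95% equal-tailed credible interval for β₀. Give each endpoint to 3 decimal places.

[-6.764, 2.644]

The posterior is symmetric, so the 95% equal-tailed interval is β₀ = -2.06 ± z·2.4 with z = 1.960.
Half-width: 1.960 × 2.4 = 4.704.
-2.06 − 4.704 = -6.764; -2.06 + 4.704 = 2.644.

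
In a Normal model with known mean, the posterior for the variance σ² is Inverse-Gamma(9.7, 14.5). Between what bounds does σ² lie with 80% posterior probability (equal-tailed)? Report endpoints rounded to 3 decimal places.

Inverse-Gamma(9.7, 14.5) quantiles: F⁻¹(0.1) and F⁻¹(0.9).
Equivalently, 1/σ² ~ Gamma(9.7, rate = 14.5); invert its 0.9 and 0.1 quantiles.
Posterior mean ≈ 1.667, SD ≈ 0.601; a Normal approximation gives roughly [0.897, 2.436].
Exact: lower = 1.047; upper = 2.423.

[1.047, 2.423]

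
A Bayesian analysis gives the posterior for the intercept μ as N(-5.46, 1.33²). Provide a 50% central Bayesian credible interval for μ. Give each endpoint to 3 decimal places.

[-6.357, -4.563]

The posterior is symmetric, so the 50% equal-tailed interval is μ = -5.46 ± z·1.33 with z = 0.674.
Half-width: 0.674 × 1.33 = 0.897.
-5.46 − 0.897 = -6.357; -5.46 + 0.897 = -4.563.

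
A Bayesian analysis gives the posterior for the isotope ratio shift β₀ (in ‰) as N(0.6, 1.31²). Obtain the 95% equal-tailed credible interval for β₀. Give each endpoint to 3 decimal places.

The posterior is symmetric, so the 95% equal-tailed interval is β₀ = 0.6 ± z·1.31 with z = 1.960.
Half-width: 1.960 × 1.31 = 2.568.
0.6 − 2.568 = -1.968; 0.6 + 2.568 = 3.168.

[-1.968, 3.168]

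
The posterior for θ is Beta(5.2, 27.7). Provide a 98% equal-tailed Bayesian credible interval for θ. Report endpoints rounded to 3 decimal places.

Posterior: Beta(5.2, 27.7).
Equal-tailed 98% interval: the 0.01 and 0.99 quantiles of Beta(5.2, 27.7).
Posterior mean ≈ 0.158, SD ≈ 0.063; a Normal approximation gives roughly [0.012, 0.304].
Exact: F⁻¹(0.01) = 0.045; F⁻¹(0.99) = 0.330.

[0.045, 0.330]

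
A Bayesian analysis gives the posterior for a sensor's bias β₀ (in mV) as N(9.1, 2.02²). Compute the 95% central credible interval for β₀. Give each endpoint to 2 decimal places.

The posterior is symmetric, so the 95% equal-tailed interval is β₀ = 9.1 ± z·2.02 with z = 1.960.
Half-width: 1.960 × 2.02 = 3.96.
9.1 − 3.96 = 5.14; 9.1 + 3.96 = 13.06.

[5.14, 13.06]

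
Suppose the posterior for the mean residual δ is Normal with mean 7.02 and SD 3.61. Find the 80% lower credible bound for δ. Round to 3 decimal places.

Need L with P(δ ≥ L) = 0.80: L = 7.02 − z_{0.2}·3.61.
z = 0.842; L = 7.02 − 0.842 × 3.61 = 3.982.

3.982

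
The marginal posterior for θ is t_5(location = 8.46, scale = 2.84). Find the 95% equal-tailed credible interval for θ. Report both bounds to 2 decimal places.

The t_5 distribution is symmetric; the 95% interval is 8.46 ± t·2.84 with t_{0.975,5} = 2.571.
Half-width: 2.571 × 2.84 = 7.30.
8.46 − 7.30 = 1.16; 8.46 + 7.30 = 15.76.

[1.16, 15.76]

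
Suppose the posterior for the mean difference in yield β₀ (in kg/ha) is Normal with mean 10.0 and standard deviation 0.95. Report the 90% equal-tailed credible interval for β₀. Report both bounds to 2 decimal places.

The posterior is symmetric, so the 90% equal-tailed interval is β₀ = 10.0 ± z·0.95 with z = 1.645.
Half-width: 1.645 × 0.95 = 1.56.
10.0 − 1.56 = 8.44; 10.0 + 1.56 = 11.56.

[8.44, 11.56]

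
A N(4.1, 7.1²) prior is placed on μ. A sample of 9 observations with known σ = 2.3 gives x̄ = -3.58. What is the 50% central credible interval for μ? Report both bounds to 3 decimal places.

Posterior precision = 1/7.1² + 9/2.3² = 0.0198 + 1.7013 = 1.7212, so posterior SD = 0.7622.
Posterior mean = (4.1/7.1² + 9·-3.58/2.3²) / 1.7212 = -3.4915.
Interval: -3.4915 ± 0.674 × 0.7622 → [-4.006, -2.977].

[-4.006, -2.977]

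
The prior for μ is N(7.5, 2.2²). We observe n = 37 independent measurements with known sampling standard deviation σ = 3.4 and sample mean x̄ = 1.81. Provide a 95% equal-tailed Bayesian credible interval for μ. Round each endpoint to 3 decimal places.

Posterior precision = 1/2.2² + 37/3.4² = 0.2066 + 3.2007 = 3.4073, so posterior SD = 0.5417.
Posterior mean = (7.5/2.2² + 37·1.81/3.4²) / 3.4073 = 2.1550.
Interval: 2.1550 ± 1.960 × 0.5417 → [1.093, 3.217].

[1.093, 3.217]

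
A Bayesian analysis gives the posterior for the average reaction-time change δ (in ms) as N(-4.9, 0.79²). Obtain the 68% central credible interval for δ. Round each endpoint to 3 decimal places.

The posterior is symmetric, so the 68% equal-tailed interval is δ = -4.9 ± z·0.79 with z = 0.994.
Half-width: 0.994 × 0.79 = 0.786.
-4.9 − 0.786 = -5.686; -4.9 + 0.786 = -4.114.

[-5.686, -4.114]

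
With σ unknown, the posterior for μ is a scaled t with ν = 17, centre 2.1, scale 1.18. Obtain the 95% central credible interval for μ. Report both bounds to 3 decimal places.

The t_17 distribution is symmetric; the 95% interval is 2.1 ± t·1.18 with t_{0.975,17} = 2.110.
Half-width: 2.110 × 1.18 = 2.490.
2.1 − 2.490 = -0.390; 2.1 + 2.490 = 4.590.

[-0.390, 4.590]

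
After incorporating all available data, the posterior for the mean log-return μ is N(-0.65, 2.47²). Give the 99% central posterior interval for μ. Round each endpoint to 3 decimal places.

The posterior is symmetric, so the 99% equal-tailed interval is μ = -0.65 ± z·2.47 with z = 2.576.
Half-width: 2.576 × 2.47 = 6.362.
-0.65 − 6.362 = -7.012; -0.65 + 6.362 = 5.712.

[-7.012, 5.712]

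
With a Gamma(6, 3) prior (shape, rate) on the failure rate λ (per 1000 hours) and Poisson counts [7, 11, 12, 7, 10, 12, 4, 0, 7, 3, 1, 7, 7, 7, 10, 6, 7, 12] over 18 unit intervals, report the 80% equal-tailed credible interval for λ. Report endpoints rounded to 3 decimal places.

[5.775, 7.197]

Posterior: Gamma(6+130, 3+18) = Gamma(136, 21) (shape, rate).
Equal-tailed 80% interval: Gamma(136, 21) quantiles at 0.1 and 0.9.
Posterior mean ≈ 6.476, SD ≈ 0.555; a Normal approximation gives roughly [5.765, 7.188].
Exact: lower = 5.775; upper = 7.197.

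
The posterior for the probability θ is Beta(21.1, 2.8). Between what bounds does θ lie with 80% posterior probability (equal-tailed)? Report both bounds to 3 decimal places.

[0.795, 0.956]

Posterior: Beta(21.1, 2.8).
Equal-tailed 80% interval: the 0.1 and 0.9 quantiles of Beta(21.1, 2.8).
Posterior mean ≈ 0.883, SD ≈ 0.064; a Normal approximation gives roughly [0.800, 0.965].
Exact: F⁻¹(0.1) = 0.795; F⁻¹(0.9) = 0.956.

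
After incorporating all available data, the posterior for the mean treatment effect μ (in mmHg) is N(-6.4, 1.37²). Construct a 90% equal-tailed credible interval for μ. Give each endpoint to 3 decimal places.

The posterior is symmetric, so the 90% equal-tailed interval is μ = -6.4 ± z·1.37 with z = 1.645.
Half-width: 1.645 × 1.37 = 2.253.
-6.4 − 2.253 = -8.653; -6.4 + 2.253 = -4.147.

[-8.653, -4.147]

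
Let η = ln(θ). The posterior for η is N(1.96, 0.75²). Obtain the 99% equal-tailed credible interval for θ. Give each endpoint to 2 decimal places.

[1.03, 49.00]

On the log scale the 99% interval is 1.96 ± 2.576 × 0.75 = [0.0281, 3.8919].
Exponentiate: [e^0.0281, e^3.8919] = [1.03, 49.00].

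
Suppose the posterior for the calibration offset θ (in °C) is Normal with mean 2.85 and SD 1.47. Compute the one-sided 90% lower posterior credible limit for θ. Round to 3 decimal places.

0.966

Need L with P(θ ≥ L) = 0.90: L = 2.85 − z_{0.1}·1.47.
z = 1.282; L = 2.85 − 1.282 × 1.47 = 0.966.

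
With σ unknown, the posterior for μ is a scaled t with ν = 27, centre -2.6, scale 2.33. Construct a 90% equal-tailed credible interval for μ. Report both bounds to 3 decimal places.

[-6.569, 1.369]

The t_27 distribution is symmetric; the 90% interval is -2.6 ± t·2.33 with t_{0.95,27} = 1.703.
Half-width: 1.703 × 2.33 = 3.969.
-2.6 − 3.969 = -6.569; -2.6 + 3.969 = 1.369.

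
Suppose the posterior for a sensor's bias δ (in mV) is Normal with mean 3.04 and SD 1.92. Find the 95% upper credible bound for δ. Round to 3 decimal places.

Need U with P(δ ≤ U) = 0.95: U = 3.04 + z_{0.05}·1.92.
z = 1.645; U = 3.04 + 1.645 × 1.92 = 6.198.

6.198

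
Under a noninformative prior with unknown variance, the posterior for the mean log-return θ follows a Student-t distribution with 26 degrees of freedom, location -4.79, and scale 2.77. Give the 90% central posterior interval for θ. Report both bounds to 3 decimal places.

[-9.515, -0.065]

The t_26 distribution is symmetric; the 90% interval is -4.79 ± t·2.77 with t_{0.95,26} = 1.706.
Half-width: 1.706 × 2.77 = 4.725.
-4.79 − 4.725 = -9.515; -4.79 + 4.725 = -0.065.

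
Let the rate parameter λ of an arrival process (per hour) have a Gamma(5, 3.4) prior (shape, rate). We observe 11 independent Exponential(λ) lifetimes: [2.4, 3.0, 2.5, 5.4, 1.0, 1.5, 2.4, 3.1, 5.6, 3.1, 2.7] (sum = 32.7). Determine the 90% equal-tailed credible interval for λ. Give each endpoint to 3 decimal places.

[0.278, 0.640]

Posterior: Gamma(5+11, 3.4+32.7) = Gamma(16, 36.1) (shape, rate).
Equal-tailed 90% interval: Gamma(16, 36.1) quantiles at 0.05 and 0.95.
Posterior mean ≈ 0.443, SD ≈ 0.111; a Normal approximation gives roughly [0.261, 0.625].
Exact: lower = 0.278; upper = 0.640.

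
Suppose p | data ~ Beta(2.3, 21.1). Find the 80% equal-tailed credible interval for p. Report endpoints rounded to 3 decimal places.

Posterior: Beta(2.3, 21.1).
Equal-tailed 80% interval: the 0.1 and 0.9 quantiles of Beta(2.3, 21.1).
Posterior mean ≈ 0.098, SD ≈ 0.060; a Normal approximation gives roughly [0.021, 0.176].
Exact: F⁻¹(0.1) = 0.031; F⁻¹(0.9) = 0.181.

[0.031, 0.181]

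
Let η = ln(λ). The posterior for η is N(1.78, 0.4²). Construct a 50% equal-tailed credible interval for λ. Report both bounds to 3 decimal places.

On the log scale the 50% interval is 1.78 ± 0.674 × 0.4 = [1.5102, 2.0498].
Exponentiate: [e^1.5102, e^2.0498] = [4.528, 7.766].

[4.528, 7.766]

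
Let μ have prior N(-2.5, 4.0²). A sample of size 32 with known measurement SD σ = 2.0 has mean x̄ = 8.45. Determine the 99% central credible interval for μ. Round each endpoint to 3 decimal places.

[7.458, 9.272]

Posterior precision = 1/4.0² + 32/2.0² = 0.0625 + 8.0000 = 8.0625, so posterior SD = 0.3522.
Posterior mean = (-2.5/4.0² + 32·8.45/2.0²) / 8.0625 = 8.3651.
Interval: 8.3651 ± 2.576 × 0.3522 → [7.458, 9.272].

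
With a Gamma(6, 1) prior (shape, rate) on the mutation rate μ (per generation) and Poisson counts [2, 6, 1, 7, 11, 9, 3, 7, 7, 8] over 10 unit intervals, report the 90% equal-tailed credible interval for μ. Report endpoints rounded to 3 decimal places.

Posterior: Gamma(6+61, 1+10) = Gamma(67, 11) (shape, rate).
Equal-tailed 90% interval: Gamma(67, 11) quantiles at 0.05 and 0.95.
Posterior mean ≈ 6.091, SD ≈ 0.744; a Normal approximation gives roughly [4.867, 7.315].
Exact: lower = 4.921; upper = 7.364.

[4.921, 7.364]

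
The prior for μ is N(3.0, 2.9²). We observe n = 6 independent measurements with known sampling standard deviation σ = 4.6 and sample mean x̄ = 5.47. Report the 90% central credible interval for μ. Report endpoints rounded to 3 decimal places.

Posterior precision = 1/2.9² + 6/4.6² = 0.1189 + 0.2836 = 0.4025, so posterior SD = 1.5763.
Posterior mean = (3.0/2.9² + 6·5.47/4.6²) / 0.4025 = 4.7402.
Interval: 4.7402 ± 1.645 × 1.5763 → [2.147, 7.333].

[2.147, 7.333]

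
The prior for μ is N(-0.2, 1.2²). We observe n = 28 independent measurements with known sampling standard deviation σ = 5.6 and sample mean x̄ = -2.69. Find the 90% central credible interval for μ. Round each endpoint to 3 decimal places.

[-2.906, -0.295]

Posterior precision = 1/1.2² + 28/5.6² = 0.6944 + 0.8929 = 1.5873, so posterior SD = 0.7937.
Posterior mean = (-0.2/1.2² + 28·-2.69/5.6²) / 1.5873 = -1.6006.
Interval: -1.6006 ± 1.645 × 0.7937 → [-2.906, -0.295].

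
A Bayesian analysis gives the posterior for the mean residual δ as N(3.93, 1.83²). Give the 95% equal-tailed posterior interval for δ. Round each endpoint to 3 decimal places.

[0.343, 7.517]

The posterior is symmetric, so the 95% equal-tailed interval is δ = 3.93 ± z·1.83 with z = 1.960.
Half-width: 1.960 × 1.83 = 3.587.
3.93 − 3.587 = 0.343; 3.93 + 3.587 = 7.517.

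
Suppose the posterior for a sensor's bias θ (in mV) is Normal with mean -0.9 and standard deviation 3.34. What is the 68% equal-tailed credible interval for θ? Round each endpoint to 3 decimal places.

The posterior is symmetric, so the 68% equal-tailed interval is θ = -0.9 ± z·3.34 with z = 0.994.
Half-width: 0.994 × 3.34 = 3.321.
-0.9 − 3.321 = -4.221; -0.9 + 3.321 = 2.421.

[-4.221, 2.421]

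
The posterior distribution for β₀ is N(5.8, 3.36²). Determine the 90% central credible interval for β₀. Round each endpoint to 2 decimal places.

[0.27, 11.33]

The posterior is symmetric, so the 90% equal-tailed interval is β₀ = 5.8 ± z·3.36 with z = 1.645.
Half-width: 1.645 × 3.36 = 5.53.
5.8 − 5.53 = 0.27; 5.8 + 5.53 = 11.33.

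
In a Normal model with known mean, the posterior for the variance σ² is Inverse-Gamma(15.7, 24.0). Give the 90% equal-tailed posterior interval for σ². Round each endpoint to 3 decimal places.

[1.056, 2.449]

Inverse-Gamma(15.7, 24.0) quantiles: F⁻¹(0.05) and F⁻¹(0.95).
Equivalently, 1/σ² ~ Gamma(15.7, rate = 24.0); invert its 0.95 and 0.05 quantiles.
Posterior mean ≈ 1.633, SD ≈ 0.441; a Normal approximation gives roughly [0.907, 2.358].
Exact: lower = 1.056; upper = 2.449.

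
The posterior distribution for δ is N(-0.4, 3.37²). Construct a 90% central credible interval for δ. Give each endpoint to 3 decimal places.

The posterior is symmetric, so the 90% equal-tailed interval is δ = -0.4 ± z·3.37 with z = 1.645.
Half-width: 1.645 × 3.37 = 5.543.
-0.4 − 5.543 = -5.943; -0.4 + 5.543 = 5.143.

[-5.943, 5.143]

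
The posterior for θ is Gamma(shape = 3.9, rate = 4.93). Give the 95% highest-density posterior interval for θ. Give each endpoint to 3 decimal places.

[0.135, 1.582]

The posterior is unimodal and skewed, so the HPD interval has equal density at both endpoints and is the shortest 95% interval.
Solving f(0.135) = f(1.582) with F(1.582) − F(0.135) = 0.95 gives [0.135, 1.582].
For comparison, the equal-tailed interval is [0.211, 1.748]; the HPD is narrower and shifted toward the mode.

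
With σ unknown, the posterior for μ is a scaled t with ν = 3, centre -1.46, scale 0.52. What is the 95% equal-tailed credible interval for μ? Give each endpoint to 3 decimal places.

[-3.115, 0.195]

The t_3 distribution is symmetric; the 95% interval is -1.46 ± t·0.52 with t_{0.975,3} = 3.182.
Half-width: 3.182 × 0.52 = 1.655.
-1.46 − 1.655 = -3.115; -1.46 + 1.655 = 0.195.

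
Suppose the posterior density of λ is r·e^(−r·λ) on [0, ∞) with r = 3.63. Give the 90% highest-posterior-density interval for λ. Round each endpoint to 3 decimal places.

[0.000, 0.634]

The exponential density is strictly decreasing on [0, ∞), so the HPD interval is anchored at 0: [0, q] with P(λ ≤ q) = 0.90.
q = −ln(1 − 0.90) / 3.63 = 2.3026 / 3.63 = 0.634.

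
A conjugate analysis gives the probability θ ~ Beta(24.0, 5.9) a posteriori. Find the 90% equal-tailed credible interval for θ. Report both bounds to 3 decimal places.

[0.674, 0.908]

Posterior: Beta(24.0, 5.9).
Equal-tailed 90% interval: the 0.05 and 0.95 quantiles of Beta(24.0, 5.9).
Posterior mean ≈ 0.803, SD ≈ 0.072; a Normal approximation gives roughly [0.685, 0.920].
Exact: F⁻¹(0.05) = 0.674; F⁻¹(0.95) = 0.908.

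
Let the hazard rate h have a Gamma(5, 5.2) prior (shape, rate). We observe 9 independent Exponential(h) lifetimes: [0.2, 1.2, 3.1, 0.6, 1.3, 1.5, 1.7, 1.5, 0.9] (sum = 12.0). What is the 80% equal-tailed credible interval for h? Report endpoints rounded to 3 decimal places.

[0.551, 1.102]

Posterior: Gamma(5+9, 5.2+12.0) = Gamma(14, 17.2) (shape, rate).
Equal-tailed 80% interval: Gamma(14, 17.2) quantiles at 0.1 and 0.9.
Posterior mean ≈ 0.814, SD ≈ 0.218; a Normal approximation gives roughly [0.535, 1.093].
Exact: lower = 0.551; upper = 1.102.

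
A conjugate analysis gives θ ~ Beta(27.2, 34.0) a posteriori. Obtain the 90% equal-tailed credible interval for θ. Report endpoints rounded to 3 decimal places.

[0.342, 0.549]

Posterior: Beta(27.2, 34.0).
Equal-tailed 90% interval: the 0.05 and 0.95 quantiles of Beta(27.2, 34.0).
Posterior mean ≈ 0.444, SD ≈ 0.063; a Normal approximation gives roughly [0.341, 0.548].
Exact: F⁻¹(0.05) = 0.342; F⁻¹(0.95) = 0.549.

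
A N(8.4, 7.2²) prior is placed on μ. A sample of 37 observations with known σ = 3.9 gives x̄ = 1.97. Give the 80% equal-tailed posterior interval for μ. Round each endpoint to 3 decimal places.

[1.202, 2.839]

Posterior precision = 1/7.2² + 37/3.9² = 0.0193 + 2.4326 = 2.4519, so posterior SD = 0.6386.
Posterior mean = (8.4/7.2² + 37·1.97/3.9²) / 2.4519 = 2.0206.
Interval: 2.0206 ± 1.282 × 0.6386 → [1.202, 2.839].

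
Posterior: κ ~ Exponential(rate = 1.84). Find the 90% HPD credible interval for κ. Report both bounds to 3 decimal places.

The exponential density is strictly decreasing on [0, ∞), so the HPD interval is anchored at 0: [0, q] with P(κ ≤ q) = 0.90.
q = −ln(1 − 0.90) / 1.84 = 2.3026 / 1.84 = 1.251.

[0.000, 1.251]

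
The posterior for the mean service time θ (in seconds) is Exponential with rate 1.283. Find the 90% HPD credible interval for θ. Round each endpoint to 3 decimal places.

The exponential density is strictly decreasing on [0, ∞), so the HPD interval is anchored at 0: [0, q] with P(θ ≤ q) = 0.90.
q = −ln(1 − 0.90) / 1.283 = 2.3026 / 1.283 = 1.795.

[0.000, 1.795]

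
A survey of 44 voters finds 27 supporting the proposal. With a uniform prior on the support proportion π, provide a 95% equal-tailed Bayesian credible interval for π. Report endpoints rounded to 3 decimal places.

Posterior: Beta(1+27, 1+17) = Beta(28, 18).
Equal-tailed 95% interval: the 0.025 and 0.975 quantiles of Beta(28, 18).
Posterior mean ≈ 0.609, SD ≈ 0.071; a Normal approximation gives roughly [0.469, 0.748].
Exact: F⁻¹(0.025) = 0.465; F⁻¹(0.975) = 0.743.

[0.465, 0.743]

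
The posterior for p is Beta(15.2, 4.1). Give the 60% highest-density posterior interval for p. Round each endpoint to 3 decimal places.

[0.738, 0.888]

The posterior is unimodal and skewed, so the HPD interval has equal density at both endpoints and is the shortest 60% interval.
Solving f(0.738) = f(0.888) with F(0.888) − F(0.738) = 0.60 gives [0.738, 0.888].
For comparison, the equal-tailed interval is [0.713, 0.867]; the HPD is narrower and shifted toward the mode.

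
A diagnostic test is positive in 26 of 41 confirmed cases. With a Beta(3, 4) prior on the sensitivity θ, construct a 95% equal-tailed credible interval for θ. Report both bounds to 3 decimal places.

Posterior: Beta(3+26, 4+15) = Beta(29, 19).
Equal-tailed 95% interval: the 0.025 and 0.975 quantiles of Beta(29, 19).
Posterior mean ≈ 0.604, SD ≈ 0.070; a Normal approximation gives roughly [0.467, 0.741].
Exact: F⁻¹(0.025) = 0.464; F⁻¹(0.975) = 0.736.

[0.464, 0.736]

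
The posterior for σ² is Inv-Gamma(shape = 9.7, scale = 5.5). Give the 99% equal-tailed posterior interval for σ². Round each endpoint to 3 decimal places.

Inverse-Gamma(9.7, 5.5) quantiles: F⁻¹(0.005) and F⁻¹(0.995).
Equivalently, 1/σ² ~ Gamma(9.7, rate = 5.5); invert its 0.995 and 0.005 quantiles.
Posterior mean ≈ 0.632, SD ≈ 0.228; a Normal approximation gives roughly [0.045, 1.219].
Exact: lower = 0.281; upper = 1.554.

[0.281, 1.554]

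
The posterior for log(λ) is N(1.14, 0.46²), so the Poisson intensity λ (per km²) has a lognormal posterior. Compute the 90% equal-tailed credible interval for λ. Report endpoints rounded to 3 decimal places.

[1.467, 6.663]

On the log scale the 90% interval is 1.14 ± 1.645 × 0.46 = [0.3834, 1.8966].
Exponentiate: [e^0.3834, e^1.8966] = [1.467, 6.663].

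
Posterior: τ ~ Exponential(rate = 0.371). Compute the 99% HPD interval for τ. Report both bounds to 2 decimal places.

The exponential density is strictly decreasing on [0, ∞), so the HPD interval is anchored at 0: [0, q] with P(τ ≤ q) = 0.99.
q = −ln(1 − 0.99) / 0.371 = 4.6052 / 0.371 = 12.41.

[0.00, 12.41]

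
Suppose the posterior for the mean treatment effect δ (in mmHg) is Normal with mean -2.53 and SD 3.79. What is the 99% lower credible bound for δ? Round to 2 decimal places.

Need L with P(δ ≥ L) = 0.99: L = -2.53 − z_{0.01}·3.79.
z = 2.326; L = -2.53 − 2.326 × 3.79 = -11.35.

-11.35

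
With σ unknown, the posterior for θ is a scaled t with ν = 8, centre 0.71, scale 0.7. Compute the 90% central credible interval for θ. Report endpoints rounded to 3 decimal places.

[-0.592, 2.012]

The t_8 distribution is symmetric; the 90% interval is 0.71 ± t·0.7 with t_{0.95,8} = 1.860.
Half-width: 1.860 × 0.7 = 1.302.
0.71 − 1.302 = -0.592; 0.71 + 1.302 = 2.012.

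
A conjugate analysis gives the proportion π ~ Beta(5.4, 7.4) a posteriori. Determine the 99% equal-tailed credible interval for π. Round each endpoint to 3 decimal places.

[0.124, 0.762]

Posterior: Beta(5.4, 7.4).
Equal-tailed 99% interval: the 0.005 and 0.995 quantiles of Beta(5.4, 7.4).
Posterior mean ≈ 0.422, SD ≈ 0.133; a Normal approximation gives roughly [0.079, 0.764].
Exact: F⁻¹(0.005) = 0.124; F⁻¹(0.995) = 0.762.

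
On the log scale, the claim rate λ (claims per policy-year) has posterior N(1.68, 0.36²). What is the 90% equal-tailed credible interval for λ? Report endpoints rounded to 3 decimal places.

On the log scale the 90% interval is 1.68 ± 1.645 × 0.36 = [1.0879, 2.2721].
Exponentiate: [e^1.0879, e^2.2721] = [2.968, 9.700].

[2.968, 9.700]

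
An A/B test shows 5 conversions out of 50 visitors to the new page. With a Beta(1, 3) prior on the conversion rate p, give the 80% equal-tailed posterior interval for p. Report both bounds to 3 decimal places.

[0.061, 0.168]

Posterior: Beta(1+5, 3+45) = Beta(6, 48).
Equal-tailed 80% interval: the 0.1 and 0.9 quantiles of Beta(6, 48).
Posterior mean ≈ 0.111, SD ≈ 0.042; a Normal approximation gives roughly [0.057, 0.165].
Exact: F⁻¹(0.1) = 0.061; F⁻¹(0.9) = 0.168.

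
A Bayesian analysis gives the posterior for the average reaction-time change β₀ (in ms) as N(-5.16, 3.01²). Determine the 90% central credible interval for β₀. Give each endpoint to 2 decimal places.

[-10.11, -0.21]

The posterior is symmetric, so the 90% equal-tailed interval is β₀ = -5.16 ± z·3.01 with z = 1.645.
Half-width: 1.645 × 3.01 = 4.95.
-5.16 − 4.95 = -10.11; -5.16 + 4.95 = -0.21.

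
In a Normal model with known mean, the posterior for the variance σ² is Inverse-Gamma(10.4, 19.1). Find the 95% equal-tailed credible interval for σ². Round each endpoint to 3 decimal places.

[1.085, 3.766]

Inverse-Gamma(10.4, 19.1) quantiles: F⁻¹(0.025) and F⁻¹(0.975).
Equivalently, 1/σ² ~ Gamma(10.4, rate = 19.1); invert its 0.975 and 0.025 quantiles.
Posterior mean ≈ 2.032, SD ≈ 0.701; a Normal approximation gives roughly [0.658, 3.406].
Exact: lower = 1.085; upper = 3.766.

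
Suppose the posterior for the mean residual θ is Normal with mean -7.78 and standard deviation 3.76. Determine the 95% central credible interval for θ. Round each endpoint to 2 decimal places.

The posterior is symmetric, so the 95% equal-tailed interval is θ = -7.78 ± z·3.76 with z = 1.960.
Half-width: 1.960 × 3.76 = 7.37.
-7.78 − 7.37 = -15.15; -7.78 + 7.37 = -0.41.

[-15.15, -0.41]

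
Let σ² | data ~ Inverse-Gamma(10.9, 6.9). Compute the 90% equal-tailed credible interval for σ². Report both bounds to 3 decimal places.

[0.410, 1.132]

Inverse-Gamma(10.9, 6.9) quantiles: F⁻¹(0.05) and F⁻¹(0.95).
Equivalently, 1/σ² ~ Gamma(10.9, rate = 6.9); invert its 0.95 and 0.05 quantiles.
Posterior mean ≈ 0.697, SD ≈ 0.234; a Normal approximation gives roughly [0.313, 1.081].
Exact: lower = 0.410; upper = 1.132.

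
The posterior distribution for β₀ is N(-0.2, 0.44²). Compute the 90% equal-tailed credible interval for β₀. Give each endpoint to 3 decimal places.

The posterior is symmetric, so the 90% equal-tailed interval is β₀ = -0.2 ± z·0.44 with z = 1.645.
Half-width: 1.645 × 0.44 = 0.724.
-0.2 − 0.724 = -0.924; -0.2 + 0.724 = 0.524.

[-0.924, 0.524]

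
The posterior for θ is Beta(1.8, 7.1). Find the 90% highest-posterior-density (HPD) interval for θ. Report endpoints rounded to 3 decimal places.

The posterior is unimodal and skewed, so the HPD interval has equal density at both endpoints and is the shortest 90% interval.
Solving f(0.010) = f(0.387) with F(0.387) − F(0.010) = 0.90 gives [0.010, 0.387].
For comparison, the equal-tailed interval is [0.036, 0.446]; the HPD is narrower and shifted toward the mode.

[0.010, 0.387]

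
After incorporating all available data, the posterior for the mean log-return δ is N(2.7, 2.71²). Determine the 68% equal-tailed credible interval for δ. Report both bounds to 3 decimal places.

The posterior is symmetric, so the 68% equal-tailed interval is δ = 2.7 ± z·2.71 with z = 0.994.
Half-width: 0.994 × 2.71 = 2.695.
2.7 − 2.695 = 0.005; 2.7 + 2.695 = 5.395.

[0.005, 5.395]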